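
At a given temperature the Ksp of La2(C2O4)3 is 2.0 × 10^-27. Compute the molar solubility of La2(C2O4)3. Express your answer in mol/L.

La2(C2O4)3(s) ⇌ 2 La^3+(aq) + 3 C2O4^2-(aq)
Ksp = [La^3+]^2[C2O4^2-]^3
If s mol/L of La2(C2O4)3 dissolves, [La^3+] = 2s and [C2O4^2-] = 3s.
Substituting: Ksp = (2s)^2(3s)^3 = 108s^5
s = (2.0 × 10^-27 / 108)^(1/5) = 1.8 × 10^-6 M

s = 1.8e-6 M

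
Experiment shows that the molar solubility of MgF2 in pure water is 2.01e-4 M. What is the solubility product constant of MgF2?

Ksp ≈ 3.25e-11

MgF2(s) <=> Mg^2+(aq) + 2 F^-(aq)
Let s = molar solubility. Then [Mg^2+] = s and [F^-] = 2s.
Ksp = [Mg^2+][F^-]^2
Ksp = s(2s)^2 = 4s^3
Ksp = 4 × (2.01 × 10^-4)^3 = 3.25 × 10^-11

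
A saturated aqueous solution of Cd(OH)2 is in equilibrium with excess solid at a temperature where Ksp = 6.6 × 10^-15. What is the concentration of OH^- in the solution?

2.4e-5 M

Cd(OH)2(s) ⇌ Cd^2+ + 2 OH^-
Ksp = [Cd^2+][OH^-]^2
With molar solubility s: [Cd^2+] = s, [OH^-] = 2s.
Ksp = s(2s)^2 = 4s^3
Solving, s = (6.6 × 10^-15/4)^(1/3) = 1.18 × 10^-5 M
[OH^-] = 2s = 2.4 × 10^-5 M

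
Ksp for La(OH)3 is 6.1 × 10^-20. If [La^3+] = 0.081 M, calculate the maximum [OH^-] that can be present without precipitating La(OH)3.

La(OH)3(s) ⇌ La^3+ + 3 OH^-
Ksp = [La^3+][OH^-]^3
Precipitation begins when Q = Ksp. With [La^3+] = 0.081 M:
6.1 × 10^-20 = (0.081) × [OH^-]^3
[OH^-] = (6.1 × 10^-20 / 8.1 × 10^-2)^(1/3) = 9.1 × 10^-7 M

[OH^-] ≈ 9.1e-7 M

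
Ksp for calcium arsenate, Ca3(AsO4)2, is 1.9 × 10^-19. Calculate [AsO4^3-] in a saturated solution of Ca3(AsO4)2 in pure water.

1.4 × 10^-4 M

Ca3(AsO4)2(s) ⇌ 3 Ca^2+(aq) + 2 AsO4^3-(aq)
Ksp = [Ca^2+]^3[AsO4^3-]^2
For each mole of Ca3(AsO4)2 that dissolves: [Ca^2+] = 3s, [AsO4^3-] = 2s.
Ksp = (3s)^3(2s)^2 = 108s^5
Solving, s = (1.9 × 10^-19/108)^(1/5) = 7.06 × 10^-5 M
[AsO4^3-] = 2s = 1.4 × 10^-4 M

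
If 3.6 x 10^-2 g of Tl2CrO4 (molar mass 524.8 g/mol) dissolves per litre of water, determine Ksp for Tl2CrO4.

Molar solubility s = (3.6 × 10^-2 g/L) / (524.8 g/mol) = 6.86 × 10^-5 M.
Tl2CrO4(s) <=> 2 Tl^+ + CrO4^2-
With molar solubility s: [Tl^+] = 2s, [CrO4^2-] = s.
Ksp = [Tl^+]^2[CrO4^2-]
So Ksp = (2s)^2 × s = 4s^3
Ksp = 4 × (6.86 × 10^-5)^3 = 1.3 × 10^-12

Ksp ≈ 1.3 × 10^-12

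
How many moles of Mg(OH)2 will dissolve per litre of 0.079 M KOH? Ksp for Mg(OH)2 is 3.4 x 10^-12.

s = 5.4e-10 M

Mg(OH)2(s) ⇌ Mg^2+(aq) + 2 OH^-(aq)
Ksp = [Mg^2+][OH^-]^2
Let s = moles of Mg(OH)2 that dissolve per litre. [Mg^2+] = s, [OH^-] = 0.079 + 2s ≈ 0.079 (Ksp is small, so little additional dissolves).
Ksp ≈ s × (0.079)^2
s = 5.4 x 10^-10 M
Check: 2s = 1.1 × 10^-9 ≪ 0.079, so the approximation is valid.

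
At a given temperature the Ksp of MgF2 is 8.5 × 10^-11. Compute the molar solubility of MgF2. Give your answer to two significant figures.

MgF2(s) <=> Mg^2+(aq) + 2 F^-(aq)
Ksp = [Mg^2+][F^-]^2
With molar solubility s: [Mg^2+] = s, [F^-] = 2s.
So Ksp = s × (2s)^2 = 4s^3
s^3 = 8.5 × 10^-11 / 4, so s = 2.8 × 10^-4 M

2.8 x 10^-4 M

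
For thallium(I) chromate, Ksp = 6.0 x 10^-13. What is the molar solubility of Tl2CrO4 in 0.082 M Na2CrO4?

Tl2CrO4(s) ⇌ 2 Tl^+ + CrO4^2-
Ksp = [Tl^+]^2[CrO4^2-]
Let s = moles of Tl2CrO4 that dissolve per litre. [Tl^+] = 2s, [CrO4^2-] = 0.082 + s ≈ 0.082 (since CrO4^2- from Na2CrO4 dominates).
Ksp ≈ (2s)^2 × 0.082
s = 1.4 × 10^-6 M
Check: s = 1.4 × 10^-6 ≪ 0.082, so the approximation is valid.

1.4 × 10^-6 M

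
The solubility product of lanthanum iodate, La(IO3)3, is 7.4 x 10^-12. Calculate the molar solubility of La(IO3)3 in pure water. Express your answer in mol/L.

s ≈ 7.2e-4 M

La(IO3)3(s) ⇌ La^3+ + 3 IO3^-
Ksp = [La^3+][IO3^-]^3
If s mol/L of La(IO3)3 dissolves, [La^3+] = s and [IO3^-] = 3s.
So Ksp = s × (3s)^3 = 27s^4
s^4 = 7.4 x 10^-12 / 27, so s = 7.2 × 10^-4 M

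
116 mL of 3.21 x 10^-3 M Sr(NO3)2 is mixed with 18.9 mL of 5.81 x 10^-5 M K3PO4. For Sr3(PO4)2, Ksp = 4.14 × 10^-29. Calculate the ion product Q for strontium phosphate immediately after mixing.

Total volume = 116 + 18.9 = 134.9 mL.
[Sr^2+] = 3.21 x 10^-3 × (116/134.9) = 2.760 × 10^-3 M
[PO4^3-] = 5.81 × 10^-5 × (18.9/134.9) = 8.140 x 10^-6 M
Sr3(PO4)2(s) ⇌ 3 Sr^2+ + 2 PO4^3-, so Q = [Sr^2+]^3[PO4^3-]^2
Q = (2.760 x 10^-3)^3(8.140 × 10^-6)^2 = 1.39 × 10^-18
Q > Ksp, so Sr3(PO4)2 will precipitate.

1.39 x 10^-18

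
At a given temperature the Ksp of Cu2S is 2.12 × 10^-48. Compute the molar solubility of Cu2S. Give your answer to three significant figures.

Cu2S(s) ⇌ 2 Cu^+ + S^2-
Ksp = [Cu^+]^2[S^2-]
Let s = molar solubility. Then [Cu^+] = 2s and [S^2-] = s.
So Ksp = (2s)^2 × s = 4s^3
s = (2.12 × 10^-48 / 4)^(1/3) = 8.09 × 10^-17 M

s = 8.09 x 10^-17 M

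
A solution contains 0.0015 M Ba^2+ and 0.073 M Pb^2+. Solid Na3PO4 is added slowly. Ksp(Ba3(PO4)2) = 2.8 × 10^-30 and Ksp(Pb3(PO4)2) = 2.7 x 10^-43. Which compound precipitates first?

Pb3(PO4)2

Precipitation of each salt starts when its ion product equals its Ksp.
For Ba3(PO4)2: 2.8 × 10^-30 = (0.0015)^3 × [PO4^3-]^2  ⇒  [PO4^3-] = 2.9 × 10^-11 M.
For Pb3(PO4)2: 2.7 x 10^-43 = (0.073)^3 × [PO4^3-]^2  ⇒  [PO4^3-] = 2.6 × 10^-20 M.
The salt with the lower threshold [PO4^3-] precipitates first: Pb3(PO4)2.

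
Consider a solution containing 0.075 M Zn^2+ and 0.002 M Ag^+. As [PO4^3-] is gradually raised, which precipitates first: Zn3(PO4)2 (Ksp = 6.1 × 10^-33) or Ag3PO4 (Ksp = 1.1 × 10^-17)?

Precipitation of each salt starts when its ion product equals its Ksp.
For Zn3(PO4)2: 6.1 × 10^-33 = (0.075)^3 × [PO4^3-]^2  ⇒  [PO4^3-] = 3.8 × 10^-15 M.
For Ag3PO4: 1.1 × 10^-17 = (0.002)^3 × [PO4^3-]  ⇒  [PO4^3-] = 1.4 × 10^-9 M.
The salt with the lower threshold [PO4^3-] precipitates first: Zn3(PO4)2.

Zn3(PO4)2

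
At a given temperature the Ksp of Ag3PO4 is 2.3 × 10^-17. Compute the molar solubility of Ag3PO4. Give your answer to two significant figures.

Ag3PO4(s) <=> 3 Ag^+ + PO4^3-
Ksp = [Ag^+]^3[PO4^3-]
Let s = molar solubility. Then [Ag^+] = 3s and [PO4^3-] = s.
Ksp = (3s)^3s = 27s^4
s^4 = 2.3 × 10^-17 / 27, so s = 3.0 × 10^-5 M

s ≈ 3.0 × 10^-5 M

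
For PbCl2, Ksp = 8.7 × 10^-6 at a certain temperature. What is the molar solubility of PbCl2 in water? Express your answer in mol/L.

s ≈ 0.013 M

PbCl2(s) ⇌ Pb^2+ + 2 Cl^-
Ksp = [Pb^2+][Cl^-]^2
For each mole of PbCl2 that dissolves: [Pb^2+] = s, [Cl^-] = 2s.
So Ksp = s × (2s)^2 = 4s^3
s^3 = 8.7 × 10^-6 / 4, so s = 1.3 × 10^-2 M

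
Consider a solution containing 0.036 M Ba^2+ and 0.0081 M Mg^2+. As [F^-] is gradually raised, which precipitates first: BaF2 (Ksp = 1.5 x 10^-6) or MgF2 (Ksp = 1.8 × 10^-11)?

Each salt begins to precipitate when Q = Ksp, i.e. when [F^-] reaches its threshold.
For BaF2: 1.5 x 10^-6 = 0.036 × [F^-]^2  ⇒  [F^-] = 6.5 x 10^-3 M.
For MgF2: 1.8 × 10^-11 = 0.0081 × [F^-]^2  ⇒  [F^-] = 4.7 × 10^-5 M.
The salt with the lower threshold [F^-] precipitates first: MgF2.

MgF2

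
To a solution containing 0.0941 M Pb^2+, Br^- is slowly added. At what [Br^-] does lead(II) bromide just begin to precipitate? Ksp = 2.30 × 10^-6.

[Br^-] = 4.94 x 10^-3 M

PbBr2(s) ⇌ Pb^2+(aq) + 2 Br^-(aq)
Ksp = [Pb^2+][Br^-]^2
Precipitation begins when Q = Ksp. With [Pb^2+] = 0.0941 M:
2.30 × 10^-6 = (0.0941) × [Br^-]^2
[Br^-] = (2.30 × 10^-6 / 9.41 × 10^-2)^(1/2) = 4.94 × 10^-3 M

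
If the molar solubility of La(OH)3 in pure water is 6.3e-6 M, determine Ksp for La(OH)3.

La(OH)3(s) ⇌ La^3+ + 3 OH^-
With molar solubility s: [La^3+] = s, [OH^-] = 3s.
Ksp = [La^3+][OH^-]^3
Substituting: Ksp = s(3s)^3 = 27s^4
Ksp = 27 × (6.3 x 10^-6)^4 = 4.3 × 10^-20

Ksp = 4.3 x 10^-20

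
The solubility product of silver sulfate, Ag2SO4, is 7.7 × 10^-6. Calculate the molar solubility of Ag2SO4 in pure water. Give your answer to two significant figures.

s ≈ 1.2 × 10^-2 M

Ag2SO4(s) <=> 2 Ag^+(aq) + SO4^2-(aq)
Ksp = [Ag^+]^2[SO4^2-]
With molar solubility s: [Ag^+] = 2s, [SO4^2-] = s.
Substituting: Ksp = (2s)^2s = 4s^3
s = (7.7 × 10^-6 / 4)^(1/3) = 1.2 x 10^-2 M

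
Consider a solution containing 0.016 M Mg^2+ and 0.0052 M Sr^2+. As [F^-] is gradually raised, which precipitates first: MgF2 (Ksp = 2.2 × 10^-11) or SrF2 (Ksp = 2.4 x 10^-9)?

Precipitation of each salt starts when its ion product equals its Ksp.
For MgF2: 2.2 × 10^-11 = 0.016 × [F^-]^2  ⇒  [F^-] = 3.7 × 10^-5 M.
For SrF2: 2.4 x 10^-9 = 0.0052 × [F^-]^2  ⇒  [F^-] = 6.8 × 10^-4 M.
The salt with the lower threshold [F^-] precipitates first: MgF2.

MgF2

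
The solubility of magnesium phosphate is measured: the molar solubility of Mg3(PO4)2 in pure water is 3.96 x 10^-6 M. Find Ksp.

Mg3(PO4)2(s) ⇌ 3 Mg^2+(aq) + 2 PO4^3-(aq)
If s mol/L of Mg3(PO4)2 dissolves, [Mg^2+] = 3s and [PO4^3-] = 2s.
Ksp = [Mg^2+]^3[PO4^3-]^2
Substituting: Ksp = (3s)^3(2s)^2 = 108s^5
Ksp = 108 × (3.96 × 10^-6)^5 = 1.05 × 10^-25

Ksp = 1.05e-25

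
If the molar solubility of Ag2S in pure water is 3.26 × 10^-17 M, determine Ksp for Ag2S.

1.39 x 10^-49

Ag2S(s) <=> 2 Ag^+(aq) + S^2-(aq)
If s mol/L of Ag2S dissolves, [Ag^+] = 2s and [S^2-] = s.
Ksp = [Ag^+]^2[S^2-]
Ksp = (2s)^2s = 4s^3
Ksp = 4 × (3.26 × 10^-17)^3 = 1.39 × 10^-49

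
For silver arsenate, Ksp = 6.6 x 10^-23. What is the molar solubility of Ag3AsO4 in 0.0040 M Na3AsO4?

8.5 × 10^-8 M

Ag3AsO4(s) ⇌ 3 Ag^+(aq) + AsO4^3-(aq)
Ksp = [Ag^+]^3[AsO4^3-]
If s mol/L dissolves here, [Ag^+] = 3s, [AsO4^3-] = 0.0040 + s ≈ 0.0040 (Ksp is small, so little additional dissolves).
Ksp ≈ (3s)^3 × 0.0040
s = 8.5 x 10^-8 M
Check: s = 8.5 × 10^-8 ≪ 0.0040, so the approximation is valid.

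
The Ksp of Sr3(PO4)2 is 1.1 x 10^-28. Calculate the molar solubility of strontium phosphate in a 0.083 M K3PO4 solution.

Sr3(PO4)2(s) <=> 3 Sr^2+(aq) + 2 PO4^3-(aq)
Ksp = [Sr^2+]^3[PO4^3-]^2
Let s = moles of Sr3(PO4)2 that dissolve per litre. [Sr^2+] = 3s, [PO4^3-] = 0.083 + 2s ≈ 0.083 (common-ion effect: PO4^3- is already 0.083 M).
Ksp ≈ (3s)^3 × (0.083)^2
s = 8.4 × 10^-10 M
Check: 2s = 1.7 x 10^-9 ≪ 0.083, so the approximation is valid.

s ≈ 8.4 × 10^-10 M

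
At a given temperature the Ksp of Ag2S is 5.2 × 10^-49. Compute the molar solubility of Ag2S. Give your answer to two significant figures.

Ag2S(s) ⇌ 2 Ag^+ + S^2-
Ksp = [Ag^+]^2[S^2-]
If s mol/L of Ag2S dissolves, [Ag^+] = 2s and [S^2-] = s.
So Ksp = (2s)^2 × s = 4s^3
s^3 = 5.2 × 10^-49 / 4, so s = 5.1 × 10^-17 M

s ≈ 5.1e-17 M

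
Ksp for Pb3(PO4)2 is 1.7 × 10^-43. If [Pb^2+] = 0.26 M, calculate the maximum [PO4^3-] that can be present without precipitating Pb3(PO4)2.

[PO4^3-] ≈ 3.1 × 10^-21 M

Pb3(PO4)2(s) ⇌ 3 Pb^2+(aq) + 2 PO4^3-(aq)
Ksp = [Pb^2+]^3[PO4^3-]^2
Precipitation begins when Q = Ksp. With [Pb^2+] = 0.26 M:
1.7 × 10^-43 = (0.26)^3 × [PO4^3-]^2
[PO4^3-] = (1.7 × 10^-43 / 1.76 × 10^-2)^(1/2) = 3.1 × 10^-21 M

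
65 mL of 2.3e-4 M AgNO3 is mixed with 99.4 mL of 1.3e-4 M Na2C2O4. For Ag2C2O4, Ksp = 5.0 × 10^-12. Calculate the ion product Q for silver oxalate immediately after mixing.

Q ≈ 6.5 × 10^-13

Total volume = 65 + 99.4 = 164.4 mL.
[Ag^+] = 2.3 × 10^-4 × (65/164.4) = 9.09 × 10^-5 M
[C2O4^2-] = 1.3 x 10^-4 × (99.4/164.4) = 7.86 x 10^-5 M
Ag2C2O4(s) ⇌ 2 Ag^+ + C2O4^2-, so Q = [Ag^+]^2[C2O4^2-]
Q = (9.09 × 10^-5)^2(7.86 × 10^-5) = 6.5 × 10^-13
Q < Ksp, so no precipitate of Ag2C2O4 forms.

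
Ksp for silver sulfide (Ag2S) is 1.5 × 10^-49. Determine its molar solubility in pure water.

Ag2S(s) ⇌ 2 Ag^+(aq) + S^2-(aq)
Ksp = [Ag^+]^2[S^2-]
For each mole of Ag2S that dissolves: [Ag^+] = 2s, [S^2-] = s.
Substituting: Ksp = (2s)^2s = 4s^3
s = (1.5 × 10^-49 / 4)^(1/3) = 3.3 × 10^-17 M

s ≈ 3.3 x 10^-17 M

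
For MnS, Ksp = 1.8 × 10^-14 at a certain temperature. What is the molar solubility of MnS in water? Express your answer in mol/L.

1.3e-7 M

MnS(s) <=> Mn^2+(aq) + S^2-(aq)
Ksp = [Mn^2+][S^2-]
With molar solubility s: [Mn^2+] = s, [S^2-] = s.
Ksp = s^2
s = √(1.8 × 10^-14) = 1.3 x 10^-7 M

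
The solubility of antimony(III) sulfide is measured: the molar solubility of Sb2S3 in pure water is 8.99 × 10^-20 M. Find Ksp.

Sb2S3(s) ⇌ 2 Sb^3+(aq) + 3 S^2-(aq)
If s mol/L of Sb2S3 dissolves, [Sb^3+] = 2s and [S^2-] = 3s.
Ksp = [Sb^3+]^2[S^2-]^3
So Ksp = (2s)^2 × (3s)^3 = 108s^5
With s = 8.99 x 10^-20: Ksp = 6.34 x 10^-94

Ksp = 6.34 x 10^-94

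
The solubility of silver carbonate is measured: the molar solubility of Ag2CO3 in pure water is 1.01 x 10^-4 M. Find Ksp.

Ksp = 4.12 x 10^-12

Ag2CO3(s) ⇌ 2 Ag^+(aq) + CO3^2-(aq)
For each mole of Ag2CO3 that dissolves: [Ag^+] = 2s, [CO3^2-] = s.
Ksp = [Ag^+]^2[CO3^2-]
Ksp = (2s)^2s = 4s^3
Ksp = 4 × (1.01 × 10^-4)^3 = 4.12 x 10^-12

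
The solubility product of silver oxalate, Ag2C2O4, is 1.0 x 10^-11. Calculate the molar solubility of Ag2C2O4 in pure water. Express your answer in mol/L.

Ag2C2O4(s) ⇌ 2 Ag^+ + C2O4^2-
Ksp = [Ag^+]^2[C2O4^2-]
For each mole of Ag2C2O4 that dissolves: [Ag^+] = 2s, [C2O4^2-] = s.
Ksp = (2s)^2s = 4s^3
s^3 = 1.0 x 10^-11 / 4, so s = 1.4 x 10^-4 M

1.4e-4 M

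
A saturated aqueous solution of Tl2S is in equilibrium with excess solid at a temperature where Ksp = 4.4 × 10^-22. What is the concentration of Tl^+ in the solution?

[Tl^+] = 9.6 x 10^-8 M

Tl2S(s) ⇌ 2 Tl^+(aq) + S^2-(aq)
Ksp = [Tl^+]^2[S^2-]
For each mole of Tl2S that dissolves: [Tl^+] = 2s, [S^2-] = s.
Ksp = (2s)^2s = 4s^3
Solving, s = (4.4 × 10^-22/4)^(1/3) = 4.79 × 10^-8 M
[Tl^+] = 2s = 9.6 x 10^-8 M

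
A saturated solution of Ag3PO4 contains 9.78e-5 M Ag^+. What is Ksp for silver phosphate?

Ag3PO4(s) ⇌ 3 Ag^+ + PO4^3-
Stoichiometry gives [PO4^3-] = (1/3)[Ag^+] = 3.260 × 10^-5 M.
Ksp = [Ag^+]^3[PO4^3-]
Ksp = (9.78 × 10^-5)^3 × 3.260 × 10^-5 = 3.05 x 10^-17

3.05 x 10^-17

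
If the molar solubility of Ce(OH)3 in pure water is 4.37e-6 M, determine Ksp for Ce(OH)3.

Ce(OH)3(s) ⇌ Ce^3+ + 3 OH^-
With molar solubility s: [Ce^3+] = s, [OH^-] = 3s.
Ksp = [Ce^3+][OH^-]^3
Substituting: Ksp = s(3s)^3 = 27s^4
With s = 4.37 x 10^-6: Ksp = 9.85 × 10^-21

Ksp ≈ 9.85e-21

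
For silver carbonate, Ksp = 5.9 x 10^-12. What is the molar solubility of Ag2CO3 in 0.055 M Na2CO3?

Ag2CO3(s) <=> 2 Ag^+ + CO3^2-
Ksp = [Ag^+]^2[CO3^2-]
If s mol/L dissolves here, [Ag^+] = 2s, [CO3^2-] = 0.055 + s ≈ 0.055 (common-ion effect: CO3^2- is already 0.055 M).
Ksp ≈ (2s)^2 × 0.055
s = 5.2 × 10^-6 M
Check: s = 5.2 x 10^-6 ≪ 0.055, so the approximation is valid.

5.2 x 10^-6 M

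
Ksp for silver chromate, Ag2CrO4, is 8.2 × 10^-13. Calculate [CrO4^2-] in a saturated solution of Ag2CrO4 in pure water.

5.9 × 10^-5 M

Ag2CrO4(s) ⇌ 2 Ag^+ + CrO4^2-
Ksp = [Ag^+]^2[CrO4^2-]
Let s = molar solubility. Then [Ag^+] = 2s and [CrO4^2-] = s.
Substituting: Ksp = (2s)^2s = 4s^3
s = (8.2 × 10^-13 / 4)^(1/3) = 5.90 x 10^-5 M
[CrO4^2-] = s = 5.9 × 10^-5 M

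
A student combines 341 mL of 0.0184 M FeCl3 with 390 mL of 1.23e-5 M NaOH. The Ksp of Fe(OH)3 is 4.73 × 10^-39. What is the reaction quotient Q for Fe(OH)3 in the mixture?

Total volume = 341 + 390 = 731 mL.
[Fe^3+] = 1.84 × 10^-2 × (341/731) = 8.583 × 10^-3 M
[OH^-] = 1.23 × 10^-5 × (390/731) = 6.562 x 10^-6 M
Fe(OH)3(s) ⇌ Fe^3+(aq) + 3 OH^-(aq), so Q = [Fe^3+][OH^-]^3
Q = (8.583 × 10^-3)(6.562 x 10^-6)^3 = 2.43 × 10^-18
Q > Ksp, so Fe(OH)3 will precipitate.

Q = 2.43e-18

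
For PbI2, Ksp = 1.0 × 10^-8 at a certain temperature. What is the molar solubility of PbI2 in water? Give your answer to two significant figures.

PbI2(s) ⇌ Pb^2+(aq) + 2 I^-(aq)
Ksp = [Pb^2+][I^-]^2
Let s = molar solubility. Then [Pb^2+] = s and [I^-] = 2s.
Ksp = s(2s)^2 = 4s^3
Solving, s = (1.0 × 10^-8/4)^(1/3) = 1.4 x 10^-3 M

s = 1.4e-3 M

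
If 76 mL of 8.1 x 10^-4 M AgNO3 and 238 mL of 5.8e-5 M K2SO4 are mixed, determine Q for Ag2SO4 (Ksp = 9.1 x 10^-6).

1.7 x 10^-12

Total volume = 76 + 238 = 314 mL.
[Ag^+] = 8.1 × 10^-4 × (76/314) = 1.96 × 10^-4 M
[SO4^2-] = 5.8 × 10^-5 × (238/314) = 4.40 × 10^-5 M
Ag2SO4(s) ⇌ 2 Ag^+(aq) + SO4^2-(aq), so Q = [Ag^+]^2[SO4^2-]
Q = (1.96 × 10^-4)^2(4.40 x 10^-5) = 1.7 × 10^-12
Q < Ksp, so no precipitate of Ag2SO4 forms.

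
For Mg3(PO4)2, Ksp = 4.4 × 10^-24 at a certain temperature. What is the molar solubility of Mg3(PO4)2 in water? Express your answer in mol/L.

Mg3(PO4)2(s) ⇌ 3 Mg^2+ + 2 PO4^3-
Ksp = [Mg^2+]^3[PO4^3-]^2
With molar solubility s: [Mg^2+] = 3s, [PO4^3-] = 2s.
So Ksp = (3s)^3 × (2s)^2 = 108s^5
s^5 = 4.4 × 10^-24 / 108, so s = 8.4 × 10^-6 M

s = 8.4 x 10^-6 M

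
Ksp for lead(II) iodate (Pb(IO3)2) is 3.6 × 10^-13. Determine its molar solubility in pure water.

Pb(IO3)2(s) ⇌ Pb^2+ + 2 IO3^-
Ksp = [Pb^2+][IO3^-]^2
If s mol/L of Pb(IO3)2 dissolves, [Pb^2+] = s and [IO3^-] = 2s.
Substituting: Ksp = s(2s)^2 = 4s^3
s^3 = 3.6 × 10^-13 / 4, so s = 4.5 x 10^-5 M

s ≈ 4.5e-5 M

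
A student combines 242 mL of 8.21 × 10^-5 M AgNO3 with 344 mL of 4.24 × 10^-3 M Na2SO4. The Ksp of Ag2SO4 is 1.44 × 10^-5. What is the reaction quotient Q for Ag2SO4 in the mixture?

Q ≈ 2.86e-12

Total volume = 242 + 344 = 586 mL.
[Ag^+] = 8.21 × 10^-5 × (242/586) = 3.390 × 10^-5 M
[SO4^2-] = 4.24 x 10^-3 × (344/586) = 2.489 x 10^-3 M
Ag2SO4(s) ⇌ 2 Ag^+(aq) + SO4^2-(aq), so Q = [Ag^+]^2[SO4^2-]
Q = (3.390 × 10^-5)^2(2.489 × 10^-3) = 2.86 × 10^-12
Q < Ksp, so no precipitate of Ag2SO4 forms.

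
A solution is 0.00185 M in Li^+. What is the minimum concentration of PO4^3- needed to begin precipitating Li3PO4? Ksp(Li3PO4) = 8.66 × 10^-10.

[PO4^3-] = 1.37e-1 M

Li3PO4(s) ⇌ 3 Li^+(aq) + PO4^3-(aq)
Ksp = [Li^+]^3[PO4^3-]
Precipitation begins when Q = Ksp. With [Li^+] = 0.00185 M:
8.66 × 10^-10 = (0.00185)^3 × [PO4^3-]
[PO4^3-] = (8.66 × 10^-10 / 6.332 × 10^-9) = 1.37 x 10^-1 M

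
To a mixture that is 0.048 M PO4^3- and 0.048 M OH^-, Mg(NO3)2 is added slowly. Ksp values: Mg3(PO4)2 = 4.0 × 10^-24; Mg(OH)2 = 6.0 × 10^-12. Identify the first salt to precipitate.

Precipitation of each salt starts when its ion product equals its Ksp.
For Mg3(PO4)2: 4.0 × 10^-24 = (0.048)^2 × [Mg^2+]^3  ⇒  [Mg^2+] = 1.2 x 10^-7 M.
For Mg(OH)2: 6.0 × 10^-12 = (0.048)^2 × [Mg^2+]  ⇒  [Mg^2+] = 2.6 x 10^-9 M.
The salt with the lower threshold [Mg^2+] precipitates first: Mg(OH)2.

Mg(OH)2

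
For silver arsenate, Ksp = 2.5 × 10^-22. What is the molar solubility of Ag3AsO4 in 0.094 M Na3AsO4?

s ≈ 4.6 × 10^-8 M

Ag3AsO4(s) ⇌ 3 Ag^+(aq) + AsO4^3-(aq)
Ksp = [Ag^+]^3[AsO4^3-]
Let s = moles of Ag3AsO4 that dissolve per litre. [Ag^+] = 3s, [AsO4^3-] = 0.094 + s ≈ 0.094 (Ksp is small, so little additional dissolves).
Ksp ≈ (3s)^3 × 0.094
s = 4.6 × 10^-8 M
Check: s = 4.6 × 10^-8 ≪ 0.094, so the approximation is valid.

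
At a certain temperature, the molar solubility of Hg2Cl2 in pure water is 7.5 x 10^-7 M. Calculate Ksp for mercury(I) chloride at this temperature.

Ksp ≈ 1.7e-18

Hg2Cl2(s) ⇌ Hg2^2+ + 2 Cl^-
For each mole of Hg2Cl2 that dissolves: [Hg2^2+] = s, [Cl^-] = 2s.
Ksp = [Hg2^2+][Cl^-]^2
Ksp = s(2s)^2 = 4s^3
With s = 7.5 x 10^-7: Ksp = 1.7 × 10^-18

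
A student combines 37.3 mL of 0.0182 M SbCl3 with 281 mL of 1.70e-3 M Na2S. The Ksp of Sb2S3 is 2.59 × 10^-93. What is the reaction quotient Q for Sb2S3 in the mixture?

Q = 1.54e-14

Total volume = 37.3 + 281 = 318.3 mL.
[Sb^3+] = 1.82 × 10^-2 × (37.3/318.3) = 2.133 × 10^-3 M
[S^2-] = 1.70 x 10^-3 × (281/318.3) = 1.501 × 10^-3 M
Sb2S3(s) ⇌ 2 Sb^3+ + 3 S^2-, so Q = [Sb^3+]^2[S^2-]^3
Q = (2.133 x 10^-3)^2(1.501 × 10^-3)^3 = 1.54 x 10^-14
Q > Ksp, so Sb2S3 will precipitate.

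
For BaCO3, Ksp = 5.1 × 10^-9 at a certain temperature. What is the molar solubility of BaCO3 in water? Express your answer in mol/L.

s ≈ 7.1e-5 M

BaCO3(s) ⇌ Ba^2+(aq) + CO3^2-(aq)
Ksp = [Ba^2+][CO3^2-]
Let s = molar solubility. Then [Ba^2+] = s and [CO3^2-] = s.
Ksp = (s)(s) = s^2
s = (5.1 × 10^-9)^(1/2) = 7.1 × 10^-5 M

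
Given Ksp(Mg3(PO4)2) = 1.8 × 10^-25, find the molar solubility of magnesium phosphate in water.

4.4 × 10^-6 M

Mg3(PO4)2(s) ⇌ 3 Mg^2+ + 2 PO4^3-
Ksp = [Mg^2+]^3[PO4^3-]^2
Let s = molar solubility. Then [Mg^2+] = 3s and [PO4^3-] = 2s.
Ksp = (3s)^3(2s)^2 = 108s^5
Solving, s = (1.8 × 10^-25/108)^(1/5) = 4.4 × 10^-6 M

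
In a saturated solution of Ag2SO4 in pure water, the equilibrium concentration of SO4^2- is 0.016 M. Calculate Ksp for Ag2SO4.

Ksp ≈ 1.6 × 10^-5

Ag2SO4(s) ⇌ 2 Ag^+ + SO4^2-
Stoichiometry gives [Ag^+] = (2/1)[SO4^2-] = 3.20 × 10^-2 M.
Ksp = [Ag^+]^2[SO4^2-]
Ksp = (3.20 x 10^-2)^2 × 1.6 × 10^-2 = 1.6 × 10^-5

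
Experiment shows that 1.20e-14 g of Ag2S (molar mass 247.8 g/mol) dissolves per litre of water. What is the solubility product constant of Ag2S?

4.54 × 10^-49

Molar solubility s = (1.20 × 10^-14 g/L) / (247.8 g/mol) = 4.843 x 10^-17 M.
Ag2S(s) ⇌ 2 Ag^+ + S^2-
For each mole of Ag2S that dissolves: [Ag^+] = 2s, [S^2-] = s.
Ksp = [Ag^+]^2[S^2-]
Ksp = (2s)^2s = 4s^3
Ksp = 4 × (4.843 × 10^-17)^3 = 4.54 × 10^-49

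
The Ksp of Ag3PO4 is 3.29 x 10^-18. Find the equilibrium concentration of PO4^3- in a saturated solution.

[PO4^3-] = 1.87 × 10^-5 M

Ag3PO4(s) ⇌ 3 Ag^+(aq) + PO4^3-(aq)
Ksp = [Ag^+]^3[PO4^3-]
Let s = molar solubility. Then [Ag^+] = 3s and [PO4^3-] = s.
So Ksp = (3s)^3 × s = 27s^4
Solving, s = (3.29 x 10^-18/27)^(1/4) = 1.868 × 10^-5 M
[PO4^3-] = s = 1.87 × 10^-5 M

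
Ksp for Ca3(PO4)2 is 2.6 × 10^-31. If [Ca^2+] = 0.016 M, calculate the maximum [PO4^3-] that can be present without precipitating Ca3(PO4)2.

Ca3(PO4)2(s) <=> 3 Ca^2+ + 2 PO4^3-
Ksp = [Ca^2+]^3[PO4^3-]^2
Precipitation begins when Q = Ksp. With [Ca^2+] = 0.016 M:
2.6 × 10^-31 = (0.016)^3 × [PO4^3-]^2
[PO4^3-] = (2.6 × 10^-31 / 4.10 × 10^-6)^(1/2) = 2.5 × 10^-13 M

[PO4^3-] ≈ 2.5e-13 M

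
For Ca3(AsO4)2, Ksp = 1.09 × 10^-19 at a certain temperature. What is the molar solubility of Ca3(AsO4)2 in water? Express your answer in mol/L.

Ca3(AsO4)2(s) ⇌ 3 Ca^2+ + 2 AsO4^3-
Ksp = [Ca^2+]^3[AsO4^3-]^2
With molar solubility s: [Ca^2+] = 3s, [AsO4^3-] = 2s.
So Ksp = (3s)^3 × (2s)^2 = 108s^5
s^5 = 1.09 × 10^-19 / 108, so s = 6.32 × 10^-5 M

6.32 × 10^-5 M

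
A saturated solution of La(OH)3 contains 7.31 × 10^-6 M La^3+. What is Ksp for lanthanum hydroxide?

Ksp ≈ 7.71 × 10^-20

La(OH)3(s) ⇌ La^3+(aq) + 3 OH^-(aq)
Stoichiometry gives [OH^-] = (3/1)[La^3+] = 2.193 × 10^-5 M.
Ksp = [La^3+][OH^-]^3
Ksp = 7.31 x 10^-6 × (2.193 x 10^-5)^3 = 7.71 x 10^-20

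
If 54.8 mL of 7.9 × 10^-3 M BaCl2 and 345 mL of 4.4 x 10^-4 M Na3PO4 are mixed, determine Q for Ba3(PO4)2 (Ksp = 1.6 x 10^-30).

1.8e-16

Total volume = 54.8 + 345 = 399.8 mL.
[Ba^2+] = 7.9 × 10^-3 × (54.8/399.8) = 1.08 × 10^-3 M
[PO4^3-] = 4.4 × 10^-4 × (345/399.8) = 3.80 × 10^-4 M
Ba3(PO4)2(s) <=> 3 Ba^2+(aq) + 2 PO4^3-(aq), so Q = [Ba^2+]^3[PO4^3-]^2
Q = (1.08 x 10^-3)^3(3.80 × 10^-4)^2 = 1.8 x 10^-16
Q > Ksp, so Ba3(PO4)2 will precipitate.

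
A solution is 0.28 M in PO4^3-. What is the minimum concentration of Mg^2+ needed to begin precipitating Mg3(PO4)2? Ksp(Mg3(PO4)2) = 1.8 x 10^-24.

Mg3(PO4)2(s) ⇌ 3 Mg^2+ + 2 PO4^3-
Ksp = [Mg^2+]^3[PO4^3-]^2
Precipitation begins when Q = Ksp. With [PO4^3-] = 0.28 M:
1.8 x 10^-24 = (0.28)^2 × [Mg^2+]^3
[Mg^2+] = (1.8 x 10^-24 / 7.84 × 10^-2)^(1/3) = 2.8 x 10^-8 M

[Mg^2+] ≈ 2.8e-8 M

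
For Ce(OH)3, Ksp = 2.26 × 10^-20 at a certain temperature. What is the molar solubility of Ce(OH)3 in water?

Ce(OH)3(s) <=> Ce^3+ + 3 OH^-
Ksp = [Ce^3+][OH^-]^3
For each mole of Ce(OH)3 that dissolves: [Ce^3+] = s, [OH^-] = 3s.
Ksp = s(3s)^3 = 27s^4
s = (2.26 × 10^-20 / 27)^(1/4) = 5.38 × 10^-6 M

5.38 × 10^-6 M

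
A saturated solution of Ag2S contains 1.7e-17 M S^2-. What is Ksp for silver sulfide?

Ksp ≈ 2.0 x 10^-50

Ag2S(s) <=> 2 Ag^+ + S^2-
Stoichiometry gives [Ag^+] = (2/1)[S^2-] = 3.40 × 10^-17 M.
Ksp = [Ag^+]^2[S^2-]
Ksp = (3.40 × 10^-17)^2 × 1.7 × 10^-17 = 2.0 × 10^-50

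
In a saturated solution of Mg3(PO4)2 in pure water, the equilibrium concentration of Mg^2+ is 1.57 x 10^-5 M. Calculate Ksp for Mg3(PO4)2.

Mg3(PO4)2(s) <=> 3 Mg^2+ + 2 PO4^3-
Stoichiometry gives [PO4^3-] = (2/3)[Mg^2+] = 1.047 × 10^-5 M.
Ksp = [Mg^2+]^3[PO4^3-]^2
Ksp = (1.57 × 10^-5)^3 × (1.047 x 10^-5)^2 = 4.24 × 10^-25

4.24e-25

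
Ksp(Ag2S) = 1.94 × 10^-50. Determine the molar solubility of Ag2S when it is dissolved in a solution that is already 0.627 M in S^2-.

Ag2S(s) ⇌ 2 Ag^+(aq) + S^2-(aq)
Ksp = [Ag^+]^2[S^2-]
Let s be the molar solubility in this solution. [Ag^+] = 2s, [S^2-] = 0.627 + s ≈ 0.627 (common-ion effect: S^2- is already 0.627 M).
Ksp ≈ (2s)^2 × 0.627
s = 8.80 x 10^-26 M
Check: s = 8.8 × 10^-26 ≪ 0.627, so the approximation is valid.

s = 8.80 × 10^-26 M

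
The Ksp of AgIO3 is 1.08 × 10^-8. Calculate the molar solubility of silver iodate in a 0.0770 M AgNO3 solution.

AgIO3(s) ⇌ Ag^+(aq) + IO3^-(aq)
Ksp = [Ag^+][IO3^-]
Let s = moles of AgIO3 that dissolve per litre. [Ag^+] = 0.0770 + s ≈ 0.0770, [IO3^-] = s (since Ag^+ from AgNO3 dominates).
Ksp ≈ 0.0770 × s
s = 1.40 x 10^-7 M
Check: s = 1.4 × 10^-7 ≪ 0.0770, so the approximation is valid.

s = 1.40 × 10^-7 M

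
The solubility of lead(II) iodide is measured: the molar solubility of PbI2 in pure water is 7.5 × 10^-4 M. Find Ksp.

PbI2(s) <=> Pb^2+ + 2 I^-
For each mole of PbI2 that dissolves: [Pb^2+] = s, [I^-] = 2s.
Ksp = [Pb^2+][I^-]^2
Ksp = s(2s)^2 = 4s^3
Ksp = 4 × (7.5 × 10^-4)^3 = 1.7 × 10^-9

1.7e-9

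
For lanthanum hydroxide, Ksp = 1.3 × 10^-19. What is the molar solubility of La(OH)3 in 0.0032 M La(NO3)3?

La(OH)3(s) ⇌ La^3+ + 3 OH^-
Ksp = [La^3+][OH^-]^3
Let s = moles of La(OH)3 that dissolve per litre. [La^3+] = 0.0032 + s ≈ 0.0032, [OH^-] = 3s (common-ion effect: La^3+ is already 0.0032 M).
Ksp ≈ 0.0032 × (3s)^3
s = 1.1 × 10^-6 M
Check: s = 1.1 × 10^-6 ≪ 0.0032, so the approximation is valid.

s ≈ 1.1 x 10^-6 M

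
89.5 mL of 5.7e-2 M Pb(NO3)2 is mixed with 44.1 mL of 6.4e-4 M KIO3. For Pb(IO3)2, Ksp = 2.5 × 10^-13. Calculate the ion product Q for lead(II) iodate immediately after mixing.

Total volume = 89.5 + 44.1 = 133.6 mL.
[Pb^2+] = 5.7 × 10^-2 × (89.5/133.6) = 3.82 × 10^-2 M
[IO3^-] = 6.4 x 10^-4 × (44.1/133.6) = 2.11 × 10^-4 M
Pb(IO3)2(s) <=> Pb^2+ + 2 IO3^-, so Q = [Pb^2+][IO3^-]^2
Q = (3.82 x 10^-2)(2.11 x 10^-4)^2 = 1.7 × 10^-9
Q > Ksp, so Pb(IO3)2 will precipitate.

Q = 1.7 × 10^-9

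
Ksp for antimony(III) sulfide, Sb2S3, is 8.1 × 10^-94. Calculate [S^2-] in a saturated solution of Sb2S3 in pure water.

Sb2S3(s) <=> 2 Sb^3+ + 3 S^2-
Ksp = [Sb^3+]^2[S^2-]^3
With molar solubility s: [Sb^3+] = 2s, [S^2-] = 3s.
So Ksp = (2s)^2 × (3s)^3 = 108s^5
s = (8.1 × 10^-94 / 108)^(1/5) = 9.44 x 10^-20 M
[S^2-] = 3s = 2.8 × 10^-19 M

[S^2-] ≈ 2.8e-19 M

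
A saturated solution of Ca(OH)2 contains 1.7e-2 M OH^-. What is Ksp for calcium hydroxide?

Ca(OH)2(s) <=> Ca^2+(aq) + 2 OH^-(aq)
Stoichiometry gives [Ca^2+] = (1/2)[OH^-] = 8.50 x 10^-3 M.
Ksp = [Ca^2+][OH^-]^2
Ksp = 8.50 x 10^-3 × (1.7 x 10^-2)^2 = 2.5 × 10^-6

Ksp ≈ 2.5 × 10^-6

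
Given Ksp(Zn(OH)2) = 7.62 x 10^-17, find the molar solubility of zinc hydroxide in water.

2.67 × 10^-6 M

Zn(OH)2(s) ⇌ Zn^2+(aq) + 2 OH^-(aq)
Ksp = [Zn^2+][OH^-]^2
If s mol/L of Zn(OH)2 dissolves, [Zn^2+] = s and [OH^-] = 2s.
Substituting: Ksp = s(2s)^2 = 4s^3
s^3 = 7.62 x 10^-17 / 4, so s = 2.67 x 10^-6 M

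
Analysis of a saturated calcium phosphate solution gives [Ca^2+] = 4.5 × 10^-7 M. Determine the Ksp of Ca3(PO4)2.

Ksp = 8.2 × 10^-33

Ca3(PO4)2(s) ⇌ 3 Ca^2+ + 2 PO4^3-
Stoichiometry gives [PO4^3-] = (2/3)[Ca^2+] = 3.00 × 10^-7 M.
Ksp = [Ca^2+]^3[PO4^3-]^2
Ksp = (4.5 × 10^-7)^3 × (3.00 × 10^-7)^2 = 8.2 × 10^-33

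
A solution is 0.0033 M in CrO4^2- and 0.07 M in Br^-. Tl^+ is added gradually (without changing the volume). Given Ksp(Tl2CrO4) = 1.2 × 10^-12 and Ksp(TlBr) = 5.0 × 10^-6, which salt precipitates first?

Each salt begins to precipitate when Q = Ksp, i.e. when [Tl^+] reaches its threshold.
For Tl2CrO4: 1.2 × 10^-12 = 0.0033 × [Tl^+]^2  ⇒  [Tl^+] = 1.9 × 10^-5 M.
For TlBr: 5.0 × 10^-6 = 0.07 × [Tl^+]  ⇒  [Tl^+] = 7.1 × 10^-5 M.
The salt with the lower threshold [Tl^+] precipitates first: Tl2CrO4.

Tl2CrO4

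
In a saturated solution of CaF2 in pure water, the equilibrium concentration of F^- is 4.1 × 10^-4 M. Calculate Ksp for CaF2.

CaF2(s) ⇌ Ca^2+(aq) + 2 F^-(aq)
Stoichiometry gives [Ca^2+] = (1/2)[F^-] = 2.05 x 10^-4 M.
Ksp = [Ca^2+][F^-]^2
Ksp = 2.05 × 10^-4 × (4.1 × 10^-4)^2 = 3.4 × 10^-11

Ksp ≈ 3.4 × 10^-11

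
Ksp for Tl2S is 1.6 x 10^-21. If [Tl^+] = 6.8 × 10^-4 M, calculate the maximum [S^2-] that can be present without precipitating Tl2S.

[S^2-] ≈ 3.5e-15 M

Tl2S(s) ⇌ 2 Tl^+(aq) + S^2-(aq)
Ksp = [Tl^+]^2[S^2-]
Precipitation begins when Q = Ksp. With [Tl^+] = 6.8 × 10^-4 M:
1.6 x 10^-21 = (6.8 × 10^-4)^2 × [S^2-]
[S^2-] = (1.6 x 10^-21 / 4.62 x 10^-7) = 3.5 × 10^-15 M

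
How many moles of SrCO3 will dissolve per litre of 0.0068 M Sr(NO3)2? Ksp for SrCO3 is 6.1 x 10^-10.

SrCO3(s) <=> Sr^2+(aq) + CO3^2-(aq)
Ksp = [Sr^2+][CO3^2-]
Let s = moles of SrCO3 that dissolve per litre. [Sr^2+] = 0.0068 + s ≈ 0.0068, [CO3^2-] = s (common-ion effect: Sr^2+ is already 0.0068 M).
Ksp ≈ 0.0068 × s
s = 9.0 x 10^-8 M
Check: s = 9.0 x 10^-8 ≪ 0.0068, so the approximation is valid.

s ≈ 9.0 × 10^-8 M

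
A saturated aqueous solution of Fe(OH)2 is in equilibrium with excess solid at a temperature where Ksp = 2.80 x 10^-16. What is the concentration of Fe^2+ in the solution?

Fe(OH)2(s) ⇌ Fe^2+(aq) + 2 OH^-(aq)
Ksp = [Fe^2+][OH^-]^2
With molar solubility s: [Fe^2+] = s, [OH^-] = 2s.
Substituting: Ksp = s(2s)^2 = 4s^3
s = (2.80 x 10^-16 / 4)^(1/3) = 4.121 × 10^-6 M
[Fe^2+] = s = 4.12 x 10^-6 M

[Fe^2+] ≈ 4.12e-6 M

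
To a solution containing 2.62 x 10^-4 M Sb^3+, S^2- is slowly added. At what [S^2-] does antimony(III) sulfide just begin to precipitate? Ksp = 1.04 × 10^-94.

[S^2-] ≈ 1.15e-29 M

Sb2S3(s) <=> 2 Sb^3+(aq) + 3 S^2-(aq)
Ksp = [Sb^3+]^2[S^2-]^3
Precipitation begins when Q = Ksp. With [Sb^3+] = 2.62 x 10^-4 M:
1.04 × 10^-94 = (2.62 x 10^-4)^2 × [S^2-]^3
[S^2-] = (1.04 × 10^-94 / 6.864 × 10^-8)^(1/3) = 1.15 × 10^-29 M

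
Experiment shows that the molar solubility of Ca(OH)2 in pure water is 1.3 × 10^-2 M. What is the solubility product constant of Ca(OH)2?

Ca(OH)2(s) <=> Ca^2+(aq) + 2 OH^-(aq)
If s mol/L of Ca(OH)2 dissolves, [Ca^2+] = s and [OH^-] = 2s.
Ksp = [Ca^2+][OH^-]^2
So Ksp = s × (2s)^2 = 4s^3
Ksp = 4 × (1.3 × 10^-2)^3 = 8.8 x 10^-6

8.8e-6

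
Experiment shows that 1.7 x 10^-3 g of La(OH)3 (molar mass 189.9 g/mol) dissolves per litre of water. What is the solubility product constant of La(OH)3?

Molar solubility s = (1.7 x 10^-3 g/L) / (189.9 g/mol) = 8.95 × 10^-6 M.
La(OH)3(s) <=> La^3+ + 3 OH^-
For each mole of La(OH)3 that dissolves: [La^3+] = s, [OH^-] = 3s.
Ksp = [La^3+][OH^-]^3
Ksp = s(3s)^3 = 27s^4
Ksp = 27 × (8.95 x 10^-6)^4 = 1.7 × 10^-19

Ksp = 1.7e-19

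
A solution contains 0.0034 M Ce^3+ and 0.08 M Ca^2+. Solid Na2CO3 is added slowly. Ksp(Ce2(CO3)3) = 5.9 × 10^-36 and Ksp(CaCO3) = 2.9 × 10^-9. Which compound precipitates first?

Each salt begins to precipitate when Q = Ksp, i.e. when [CO3^2-] reaches its threshold.
For Ce2(CO3)3: 5.9 × 10^-36 = (0.0034)^2 × [CO3^2-]^3  ⇒  [CO3^2-] = 8.0 x 10^-11 M.
For CaCO3: 2.9 × 10^-9 = 0.08 × [CO3^2-]  ⇒  [CO3^2-] = 3.6 x 10^-8 M.
The salt with the lower threshold [CO3^2-] precipitates first: Ce2(CO3)3.

Ce2(CO3)3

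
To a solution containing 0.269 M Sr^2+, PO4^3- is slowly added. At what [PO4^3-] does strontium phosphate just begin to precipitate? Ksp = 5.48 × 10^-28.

1.68 × 10^-13 M

Sr3(PO4)2(s) <=> 3 Sr^2+(aq) + 2 PO4^3-(aq)
Ksp = [Sr^2+]^3[PO4^3-]^2
Precipitation begins when Q = Ksp. With [Sr^2+] = 0.269 M:
5.48 × 10^-28 = (0.269)^3 × [PO4^3-]^2
[PO4^3-] = (5.48 × 10^-28 / 1.947 × 10^-2)^(1/2) = 1.68 x 10^-13 M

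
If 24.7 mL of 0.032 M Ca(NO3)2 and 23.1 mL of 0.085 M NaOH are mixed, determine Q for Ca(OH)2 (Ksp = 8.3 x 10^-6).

Total volume = 24.7 + 23.1 = 47.8 mL.
[Ca^2+] = 3.2 × 10^-2 × (24.7/47.8) = 1.65 x 10^-2 M
[OH^-] = 8.5 x 10^-2 × (23.1/47.8) = 4.11 x 10^-2 M
Ca(OH)2(s) <=> Ca^2+(aq) + 2 OH^-(aq), so Q = [Ca^2+][OH^-]^2
Q = (1.65 × 10^-2)(4.11 × 10^-2)^2 = 2.8 x 10^-5
Q > Ksp, so Ca(OH)2 will precipitate.

2.8 × 10^-5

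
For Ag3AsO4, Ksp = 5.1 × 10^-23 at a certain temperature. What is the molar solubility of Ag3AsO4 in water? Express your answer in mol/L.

1.2e-6 M

Ag3AsO4(s) <=> 3 Ag^+ + AsO4^3-
Ksp = [Ag^+]^3[AsO4^3-]
If s mol/L of Ag3AsO4 dissolves, [Ag^+] = 3s and [AsO4^3-] = s.
Substituting: Ksp = (3s)^3s = 27s^4
s = (5.1 × 10^-23 / 27)^(1/4) = 1.2 x 10^-6 M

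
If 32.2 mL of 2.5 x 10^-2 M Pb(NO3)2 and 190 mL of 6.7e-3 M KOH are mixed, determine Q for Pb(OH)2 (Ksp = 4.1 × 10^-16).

Total volume = 32.2 + 190 = 222.2 mL.
[Pb^2+] = 2.5 × 10^-2 × (32.2/222.2) = 3.62 x 10^-3 M
[OH^-] = 6.7 × 10^-3 × (190/222.2) = 5.73 x 10^-3 M
Pb(OH)2(s) <=> Pb^2+(aq) + 2 OH^-(aq), so Q = [Pb^2+][OH^-]^2
Q = (3.62 × 10^-3)(5.73 × 10^-3)^2 = 1.2 × 10^-7
Q > Ksp, so Pb(OH)2 will precipitate.

Q ≈ 1.2 × 10^-7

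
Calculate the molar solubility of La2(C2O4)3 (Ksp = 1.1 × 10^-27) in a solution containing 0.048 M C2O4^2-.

La2(C2O4)3(s) ⇌ 2 La^3+(aq) + 3 C2O4^2-(aq)
Ksp = [La^3+]^2[C2O4^2-]^3
If s mol/L dissolves here, [La^3+] = 2s, [C2O4^2-] = 0.048 + 3s ≈ 0.048 (common-ion effect: C2O4^2- is already 0.048 M).
Ksp ≈ (2s)^2 × (0.048)^3
s = 1.6 × 10^-12 M
Check: 3s = 4.7 × 10^-12 ≪ 0.048, so the approximation is valid.

s ≈ 1.6 × 10^-12 M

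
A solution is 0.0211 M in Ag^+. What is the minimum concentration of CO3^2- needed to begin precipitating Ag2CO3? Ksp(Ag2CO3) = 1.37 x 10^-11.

[CO3^2-] = 3.08 × 10^-8 M

Ag2CO3(s) ⇌ 2 Ag^+ + CO3^2-
Ksp = [Ag^+]^2[CO3^2-]
Precipitation begins when Q = Ksp. With [Ag^+] = 0.0211 M:
1.37 x 10^-11 = (0.0211)^2 × [CO3^2-]
[CO3^2-] = (1.37 x 10^-11 / 4.452 × 10^-4) = 3.08 x 10^-8 M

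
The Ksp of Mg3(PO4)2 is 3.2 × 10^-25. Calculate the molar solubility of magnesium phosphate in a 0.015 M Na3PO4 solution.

Mg3(PO4)2(s) ⇌ 3 Mg^2+ + 2 PO4^3-
Ksp = [Mg^2+]^3[PO4^3-]^2
Let s be the molar solubility in this solution. [Mg^2+] = 3s, [PO4^3-] = 0.015 + 2s ≈ 0.015 (common-ion effect: PO4^3- is already 0.015 M).
Ksp ≈ (3s)^3 × (0.015)^2
s = 3.7 × 10^-8 M
Check: 2s = 7.5 × 10^-8 ≪ 0.015, so the approximation is valid.

s ≈ 3.7 × 10^-8 M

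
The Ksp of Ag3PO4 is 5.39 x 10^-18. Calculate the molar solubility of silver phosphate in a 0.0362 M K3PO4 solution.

Ag3PO4(s) <=> 3 Ag^+ + PO4^3-
Ksp = [Ag^+]^3[PO4^3-]
If s mol/L dissolves here, [Ag^+] = 3s, [PO4^3-] = 0.0362 + s ≈ 0.0362 (common-ion effect: PO4^3- is already 0.0362 M).
Ksp ≈ (3s)^3 × 0.0362
s = 1.77 × 10^-6 M
Check: s = 1.8 × 10^-6 ≪ 0.0362, so the approximation is valid.

s ≈ 1.77 x 10^-6 M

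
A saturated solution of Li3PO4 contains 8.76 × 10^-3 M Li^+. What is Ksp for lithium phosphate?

Ksp ≈ 1.96 × 10^-9

Li3PO4(s) ⇌ 3 Li^+ + PO4^3-
Stoichiometry gives [PO4^3-] = (1/3)[Li^+] = 2.920 × 10^-3 M.
Ksp = [Li^+]^3[PO4^3-]
Ksp = (8.76 × 10^-3)^3 × 2.920 × 10^-3 = 1.96 × 10^-9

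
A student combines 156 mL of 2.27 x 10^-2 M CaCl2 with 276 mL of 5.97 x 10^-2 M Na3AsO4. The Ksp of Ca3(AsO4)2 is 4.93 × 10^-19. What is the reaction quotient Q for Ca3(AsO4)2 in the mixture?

Q = 8.01 × 10^-10

Total volume = 156 + 276 = 432 mL.
[Ca^2+] = 2.27 x 10^-2 × (156/432) = 8.197 × 10^-3 M
[AsO4^3-] = 5.97 x 10^-2 × (276/432) = 3.814 × 10^-2 M
Ca3(AsO4)2(s) ⇌ 3 Ca^2+ + 2 AsO4^3-, so Q = [Ca^2+]^3[AsO4^3-]^2
Q = (8.197 × 10^-3)^3(3.814 × 10^-2)^2 = 8.01 x 10^-10
Q > Ksp, so Ca3(AsO4)2 will precipitate.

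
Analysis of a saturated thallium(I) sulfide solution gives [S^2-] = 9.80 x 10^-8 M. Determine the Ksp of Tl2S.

Tl2S(s) ⇌ 2 Tl^+(aq) + S^2-(aq)
Stoichiometry gives [Tl^+] = (2/1)[S^2-] = 1.960 × 10^-7 M.
Ksp = [Tl^+]^2[S^2-]
Ksp = (1.960 × 10^-7)^2 × 9.80 x 10^-8 = 3.76 × 10^-21

3.76 × 10^-21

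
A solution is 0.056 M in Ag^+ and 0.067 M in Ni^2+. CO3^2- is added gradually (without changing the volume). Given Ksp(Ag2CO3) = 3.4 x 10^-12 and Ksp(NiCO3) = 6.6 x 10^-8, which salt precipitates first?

Precipitation of each salt starts when its ion product equals its Ksp.
For Ag2CO3: 3.4 x 10^-12 = (0.056)^2 × [CO3^2-]  ⇒  [CO3^2-] = 1.1 x 10^-9 M.
For NiCO3: 6.6 x 10^-8 = 0.067 × [CO3^2-]  ⇒  [CO3^2-] = 9.9 × 10^-7 M.
The salt with the lower threshold [CO3^2-] precipitates first: Ag2CO3.

Ag2CO3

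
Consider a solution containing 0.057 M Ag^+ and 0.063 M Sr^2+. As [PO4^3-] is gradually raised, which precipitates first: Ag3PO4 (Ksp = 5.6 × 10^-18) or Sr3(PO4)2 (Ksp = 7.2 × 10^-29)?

Ag3PO4

Precipitation of each salt starts when its ion product equals its Ksp.
For Ag3PO4: 5.6 × 10^-18 = (0.057)^3 × [PO4^3-]  ⇒  [PO4^3-] = 3.0 x 10^-14 M.
For Sr3(PO4)2: 7.2 × 10^-29 = (0.063)^3 × [PO4^3-]^2  ⇒  [PO4^3-] = 5.4 x 10^-13 M.
The salt with the lower threshold [PO4^3-] precipitates first: Ag3PO4.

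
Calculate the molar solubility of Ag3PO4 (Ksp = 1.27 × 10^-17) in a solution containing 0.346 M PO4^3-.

s = 1.11e-6 M

Ag3PO4(s) ⇌ 3 Ag^+ + PO4^3-
Ksp = [Ag^+]^3[PO4^3-]
Let s be the molar solubility in this solution. [Ag^+] = 3s, [PO4^3-] = 0.346 + s ≈ 0.346 (since the PO4^3- already present dominates).
Ksp ≈ (3s)^3 × 0.346
s = 1.11 x 10^-6 M
Check: s = 1.1 × 10^-6 ≪ 0.346, so the approximation is valid.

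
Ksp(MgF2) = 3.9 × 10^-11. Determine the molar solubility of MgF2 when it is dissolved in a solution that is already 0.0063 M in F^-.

s = 9.8 × 10^-7 M

MgF2(s) ⇌ Mg^2+ + 2 F^-
Ksp = [Mg^2+][F^-]^2
If s mol/L dissolves here, [Mg^2+] = s, [F^-] = 0.0063 + 2s ≈ 0.0063 (since the F^- already present dominates).
Ksp ≈ s × (0.0063)^2
s = 9.8 × 10^-7 M
Check: 2s = 2.0 × 10^-6 ≪ 0.0063, so the approximation is valid.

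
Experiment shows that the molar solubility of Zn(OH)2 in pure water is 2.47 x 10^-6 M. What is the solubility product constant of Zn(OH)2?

6.03 × 10^-17

Zn(OH)2(s) <=> Zn^2+ + 2 OH^-
If s mol/L of Zn(OH)2 dissolves, [Zn^2+] = s and [OH^-] = 2s.
Ksp = [Zn^2+][OH^-]^2
Substituting: Ksp = s(2s)^2 = 4s^3
Ksp = 4 × (2.47 x 10^-6)^3 = 6.03 × 10^-17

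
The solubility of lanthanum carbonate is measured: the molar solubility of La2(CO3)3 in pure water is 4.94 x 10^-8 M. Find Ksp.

Ksp ≈ 3.18 × 10^-35

La2(CO3)3(s) ⇌ 2 La^3+(aq) + 3 CO3^2-(aq)
For each mole of La2(CO3)3 that dissolves: [La^3+] = 2s, [CO3^2-] = 3s.
Ksp = [La^3+]^2[CO3^2-]^3
Ksp = (2s)^2(3s)^3 = 108s^5
With s = 4.94 × 10^-8: Ksp = 3.18 × 10^-35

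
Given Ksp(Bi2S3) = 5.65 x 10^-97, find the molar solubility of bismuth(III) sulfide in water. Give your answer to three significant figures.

s = 2.21e-20 M

Bi2S3(s) <=> 2 Bi^3+(aq) + 3 S^2-(aq)
Ksp = [Bi^3+]^2[S^2-]^3
If s mol/L of Bi2S3 dissolves, [Bi^3+] = 2s and [S^2-] = 3s.
Substituting: Ksp = (2s)^2(3s)^3 = 108s^5
s^5 = 5.65 x 10^-97 / 108, so s = 2.21 × 10^-20 M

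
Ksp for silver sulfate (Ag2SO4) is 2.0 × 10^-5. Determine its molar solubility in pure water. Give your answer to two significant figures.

s ≈ 0.017 M

Ag2SO4(s) ⇌ 2 Ag^+(aq) + SO4^2-(aq)
Ksp = [Ag^+]^2[SO4^2-]
Let s = molar solubility. Then [Ag^+] = 2s and [SO4^2-] = s.
Substituting: Ksp = (2s)^2s = 4s^3
Solving, s = (2.0 × 10^-5/4)^(1/3) = 1.7 × 10^-2 M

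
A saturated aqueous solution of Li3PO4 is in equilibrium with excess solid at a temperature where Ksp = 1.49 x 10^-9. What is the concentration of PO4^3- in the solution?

[PO4^3-] = 2.73 × 10^-3 M

Li3PO4(s) <=> 3 Li^+(aq) + PO4^3-(aq)
Ksp = [Li^+]^3[PO4^3-]
For each mole of Li3PO4 that dissolves: [Li^+] = 3s, [PO4^3-] = s.
Substituting: Ksp = (3s)^3s = 27s^4
s = (1.49 x 10^-9 / 27)^(1/4) = 2.726 × 10^-3 M
[PO4^3-] = s = 2.73 x 10^-3 M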